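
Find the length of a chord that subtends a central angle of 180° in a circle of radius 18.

Chord length = 2r sin(θ/2)
= 2 × 18 × sin(180°/2)
= 2 × 18 × sin(90°)
= 36

36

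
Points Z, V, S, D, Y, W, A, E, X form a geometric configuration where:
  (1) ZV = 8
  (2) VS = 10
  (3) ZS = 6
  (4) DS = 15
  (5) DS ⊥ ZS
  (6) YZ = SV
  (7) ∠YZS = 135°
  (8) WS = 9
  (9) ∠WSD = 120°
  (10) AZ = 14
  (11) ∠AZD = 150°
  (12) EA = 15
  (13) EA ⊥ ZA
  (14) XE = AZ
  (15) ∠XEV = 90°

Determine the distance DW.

Step 1: By the law of cosines on triangle DSW: DW² = 15² + 9² − 2·15·9·cos(120°) = 441, so DW = 21.

Therefore, the length of DW = 21.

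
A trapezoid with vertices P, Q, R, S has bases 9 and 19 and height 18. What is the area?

Area of a trapezoid = (base1 + base2) * height / 2
Area = (9 + 19) * 18 / 2
Area = 28 * 18 / 2
Area = 504 / 2
Area = 252

252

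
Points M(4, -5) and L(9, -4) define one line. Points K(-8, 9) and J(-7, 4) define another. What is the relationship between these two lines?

Slope of line 1: m1 = (-4 - -5)/(9 - 4) = 1/5 = 1/5
Slope of line 2: m2 = (4 - 9)/(-7 - -8) = -5/1 = -5
m1 * m2 = (1/5) * (-5) = -1 = -1, so the lines are perpendicular.

Perpendicular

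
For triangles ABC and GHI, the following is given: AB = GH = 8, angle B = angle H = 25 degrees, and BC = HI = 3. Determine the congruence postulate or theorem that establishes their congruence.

Consider the given information: AB = GH = 8, angle B = angle H = 25 degrees, and BC = HI = 3
This is not ASA or AAS: ASA requires two angles and the side between them. AAS requires two angles and a non-included side.
The correct criterion is SAS. Two pairs of corresponding sides and the included angle are equal (Side-Angle-Side).

SAS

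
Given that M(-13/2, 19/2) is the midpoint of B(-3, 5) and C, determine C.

Using the midpoint formula: M = ((x1 + x2)/2, (y1 + y2)/2)
We know M = (-13/2, 19/2) and B = (-3, 5)
For x: -13/2 = (-3 + x2)/2, so x2 = 2*-13/2 - -3 = -10
For y: 19/2 = (5 + y2)/2, so y2 = 2*19/2 - 5 = 14
C = (-10, 14)

(-10, 14)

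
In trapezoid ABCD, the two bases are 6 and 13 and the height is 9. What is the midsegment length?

midsegment = (6 + 13) / 2 = 19 / 2 = 19/2

19/2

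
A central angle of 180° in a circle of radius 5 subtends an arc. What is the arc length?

Arc length = 2πr × θ/360
= 2π × 5 × 1/2
= 5*pi

5*pi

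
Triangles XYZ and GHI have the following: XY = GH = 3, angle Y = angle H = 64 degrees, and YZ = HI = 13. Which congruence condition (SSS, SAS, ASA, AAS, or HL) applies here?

The given information provides:
XY = GH = 3, angle Y = angle H = 64 degrees, and YZ = HI = 13
This matches the SAS congruence theorem.
Two pairs of corresponding sides and the included angle are equal (Side-Angle-Side).

SAS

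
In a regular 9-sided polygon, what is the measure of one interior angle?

Each interior angle of a regular n-gon is (n - 2) * 180 / n.
For n = 9: (9 - 2) * 180 / 9 = 1260/9 = 140 degrees.

140 degrees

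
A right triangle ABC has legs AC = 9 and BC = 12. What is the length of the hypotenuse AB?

In a right triangle, the square of the hypotenuse equals the sum of the squares of the two legs.
The legs are 9 and 12, so the hypotenuse = sqrt(81 + 144) = sqrt(225) = 15.

15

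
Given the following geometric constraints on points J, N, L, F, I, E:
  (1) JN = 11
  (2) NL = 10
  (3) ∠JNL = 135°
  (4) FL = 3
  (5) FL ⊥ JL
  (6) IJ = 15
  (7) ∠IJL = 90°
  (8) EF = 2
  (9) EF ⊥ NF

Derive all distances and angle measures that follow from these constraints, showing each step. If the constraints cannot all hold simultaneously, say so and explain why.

The constraints are consistent.

Step 1: From JN = 11, NL = 10, and ∠JNL = 135°, by the law of cosines:
  JL² = JN² + NL² - 2·JN·NL·cos(135°) = 121 + 100 + 155.6 = 376.6
  JL ≈ 19.41

Step 2: From JL = 19.41, LF = 3, and ∠JLF = 90°, by the law of cosines:
  JF² = JL² + LF² - 2·JL·LF·cos(90°) = 376.6 + 9 - 0 = 385.6
  JF ≈ 19.64

Step 3: From LJ = 19.41, JI = 15, and ∠LJI = 90°, by the law of cosines:
  LI² = LJ² + JI² - 2·LJ·JI·cos(90°) = 376.6 + 225 - 0 = 601.6
  LI ≈ 24.53

Step 4: From JL = 19.41, JN = 11, LN = 10, by the inverse law of cosines:
  cos(∠LJN) = (JL² + JN² - LN²) / (2·JL·JN)
  ∠LJN = 21.37°

Step 5: From LJ = 19.41, LN = 10, JN = 11, by the inverse law of cosines:
  cos(∠JLN) = (LJ² + LN² - JN²) / (2·LJ·LN)
  ∠JLN = 23.63°

Step 6: From JF = 19.64, JL = 19.41, FL = 3, by the inverse law of cosines:
  cos(∠FJL) = (JF² + JL² - FL²) / (2·JF·JL)
  ∠FJL = 8.79°

Step 7: From LI = 24.53, LJ = 19.41, IJ = 15, by the inverse law of cosines:
  cos(∠ILJ) = (LI² + LJ² - IJ²) / (2·LI·LJ)
  ∠ILJ = 37.7°

Step 8: From FJ = 19.64, FL = 3, JL = 19.41, by the inverse law of cosines:
  cos(∠JFL) = (FJ² + FL² - JL²) / (2·FJ·FL)
  ∠JFL = 81.21°

Step 9: From IJ = 15, IL = 24.53, JL = 19.41, by the inverse law of cosines:
  cos(∠JIL) = (IJ² + IL² - JL²) / (2·IJ·IL)
  ∠JIL = 52.3°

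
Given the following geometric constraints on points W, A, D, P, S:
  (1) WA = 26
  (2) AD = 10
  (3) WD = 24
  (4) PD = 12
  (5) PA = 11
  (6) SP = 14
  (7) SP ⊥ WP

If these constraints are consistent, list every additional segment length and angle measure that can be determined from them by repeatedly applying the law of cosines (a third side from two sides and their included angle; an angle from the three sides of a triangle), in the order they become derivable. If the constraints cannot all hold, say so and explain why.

The constraints are consistent. Derivable facts, in order:
After 1 step:
- ∠ADP = 59.17°
- ∠ADW = 90°
- ∠APD = 51.32°
- ∠AWD = 22.62°
- ∠DAP = 69.51°
- ∠DAW = 67.38°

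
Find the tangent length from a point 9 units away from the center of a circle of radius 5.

The tangent, radius, and line from the external point to the center form a right triangle.
The right angle is where the tangent meets the radius.
By the Pythagorean theorem: tangent² + 5² = 9²
tangent² = 81 - 25 = 56
tangent = 2*sqrt(14)

2*sqrt(14)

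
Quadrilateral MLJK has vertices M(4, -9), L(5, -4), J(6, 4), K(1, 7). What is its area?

Using the Shoelace formula for a quadrilateral (vertices in order):
Area = (1/2)|sum of (x_i * y_(i+1) - x_(i+1) * y_i)|
Terms: (4*-4 - 5*-9) = 29, (5*4 - 6*-4) = 44, (6*7 - 1*4) = 38, (1*-9 - 4*7) = -37
Sum = 74
Area = (1/2)(74) = 37

37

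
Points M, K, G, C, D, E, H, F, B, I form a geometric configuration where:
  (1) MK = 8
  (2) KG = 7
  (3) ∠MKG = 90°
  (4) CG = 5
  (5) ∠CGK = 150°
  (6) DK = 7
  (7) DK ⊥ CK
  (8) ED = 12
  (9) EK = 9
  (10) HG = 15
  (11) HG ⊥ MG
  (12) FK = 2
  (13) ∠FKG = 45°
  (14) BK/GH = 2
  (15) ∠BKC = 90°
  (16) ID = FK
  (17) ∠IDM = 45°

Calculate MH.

Step 1: By the law of cosines on triangle GKM: GM² = 7² + 8² − 2·7·8·cos(90°) = 113, so GM = √113.
Step 2: By the law of cosines on triangle MGH: MH² = √113² + 15² − 2·√113·15·cos(90°) = 338, so MH = 13·√2.

Therefore, the length of MH = 13·√2.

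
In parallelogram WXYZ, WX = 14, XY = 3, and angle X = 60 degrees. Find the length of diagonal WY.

Law of cosines: d^2 = 14^2 + 3^2 - 2(14)(3)cos(60°) = 163, so d = sqrt(163).

sqrt(163)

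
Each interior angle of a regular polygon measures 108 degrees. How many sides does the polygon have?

The exterior angle is the supplement of the interior angle: 180 - 108 = 72 degrees.
Since the exterior angles of any convex polygon sum to 360 degrees, the number of sides is 360 / 72 = 5.

5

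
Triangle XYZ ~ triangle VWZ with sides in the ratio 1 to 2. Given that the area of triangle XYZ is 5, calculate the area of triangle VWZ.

For similar figures, the area ratio equals the square of the side ratio.
Side ratio (XYZ to VWZ) = 1:2, so area ratio = 1^2:2^2 = 1:4.
If the area of XYZ is 5, then the area of VWZ = 5 * (4/1) = 20.

20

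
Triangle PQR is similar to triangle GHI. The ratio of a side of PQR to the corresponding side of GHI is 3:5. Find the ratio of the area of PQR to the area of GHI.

Area ratio = (side ratio)^2 = (3/5)^2 = 9:25.

9:25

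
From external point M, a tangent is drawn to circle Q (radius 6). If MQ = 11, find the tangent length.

Let T be the point of tangency. Then QT ⊥ MT (radius ⊥ tangent).
In right triangle QTM: QM² = QT² + MT²
11² = 6² + MT²
MT² = 85, MT = sqrt(85)

sqrt(85)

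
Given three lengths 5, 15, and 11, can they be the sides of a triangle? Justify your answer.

For three segments to close into a triangle, no single side can be as long as the other two combined.
The longest side is 15, and 5 + 11 = 16 > 15.
A triangle can be formed.

Yes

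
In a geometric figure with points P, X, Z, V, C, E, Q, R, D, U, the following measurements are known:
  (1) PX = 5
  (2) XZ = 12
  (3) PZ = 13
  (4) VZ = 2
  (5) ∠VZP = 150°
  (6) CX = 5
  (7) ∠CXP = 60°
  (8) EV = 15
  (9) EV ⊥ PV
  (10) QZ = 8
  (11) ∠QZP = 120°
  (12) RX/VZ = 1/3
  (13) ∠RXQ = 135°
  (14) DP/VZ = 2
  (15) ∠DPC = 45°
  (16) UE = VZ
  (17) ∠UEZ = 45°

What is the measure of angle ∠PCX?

Step 1: By the law of cosines on triangle CXP: CP² = 5² + 5² − 2·5·5·cos(60°) = 25, so CP = 5.
Step 2: By the inverse law of cosines on triangle PCX: cos(∠PCX) = (5² + 5² − 5²) / (2·5·5) = 25/50 = 0.5, so ∠PCX = 60°.

Therefore, the measure of angle ∠PCX = 60°.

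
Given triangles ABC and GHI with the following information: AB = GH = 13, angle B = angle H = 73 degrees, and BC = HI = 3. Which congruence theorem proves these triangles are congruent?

The given information provides:
AB = GH = 13, angle B = angle H = 73 degrees, and BC = HI = 3
This matches the SAS congruence theorem.
Two pairs of corresponding sides and the included angle are equal (Side-Angle-Side).

SAS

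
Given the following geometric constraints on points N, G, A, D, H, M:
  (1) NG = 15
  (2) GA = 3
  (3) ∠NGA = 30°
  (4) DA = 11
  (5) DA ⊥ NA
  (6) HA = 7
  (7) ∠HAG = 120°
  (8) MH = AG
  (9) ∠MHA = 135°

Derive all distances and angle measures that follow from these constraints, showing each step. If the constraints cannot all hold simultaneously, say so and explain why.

The constraints are consistent.

From the given relations:
  MH = AG = 3

Step 1: From NG = 15, GA = 3, and ∠NGA = 30°, by the law of cosines:
  NA² = NG² + GA² - 2·NG·GA·cos(30°) = 225 + 9 - 77.94 = 156.1
  NA ≈ 12.49

Step 2: From GA = 3, AH = 7, and ∠GAH = 120°, by the law of cosines:
  GH² = GA² + AH² - 2·GA·AH·cos(120°) = 9 + 49 + 21 = 79
  GH = √79

Step 3: From AH = 7, HM = 3, and ∠AHM = 135°, by the law of cosines:
  AM² = AH² + HM² - 2·AH·HM·cos(135°) = 49 + 9 + 29.7 = 87.7
  AM ≈ 9.36

Step 4: From NA = 12.49, AD = 11, and ∠NAD = 90°, by the law of cosines:
  ND² = NA² + AD² - 2·NA·AD·cos(90°) = 156.1 + 121 - 0 = 277.1
  ND ≈ 16.65

Step 5: From NA = 12.49, NG = 15, AG = 3, by the inverse law of cosines:
  cos(∠ANG) = (NA² + NG² - AG²) / (2·NA·NG)
  ∠ANG = 6.9°

Step 6: From GA = 3, GH = √79, AH = 7, by the inverse law of cosines:
  cos(∠AGH) = (GA² + GH² - AH²) / (2·GA·GH)
  ∠AGH = 43°

Step 7: From AG = 3, AN = 12.49, GN = 15, by the inverse law of cosines:
  cos(∠GAN) = (AG² + AN² - GN²) / (2·AG·AN)
  ∠GAN = 143.1°

Step 8: From AH = 7, AM = 9.36, HM = 3, by the inverse law of cosines:
  cos(∠HAM) = (AH² + AM² - HM²) / (2·AH·AM)
  ∠HAM = 13.09°

Step 9: From HA = 7, HG = √79, AG = 3, by the inverse law of cosines:
  cos(∠AHG) = (HA² + HG² - AG²) / (2·HA·HG)
  ∠AHG = 17°

Step 10: From MA = 9.36, MH = 3, AH = 7, by the inverse law of cosines:
  cos(∠AMH) = (MA² + MH² - AH²) / (2·MA·MH)
  ∠AMH = 31.91°

Step 11: From NA = 12.49, ND = 16.65, AD = 11, by the inverse law of cosines:
  cos(∠AND) = (NA² + ND² - AD²) / (2·NA·ND)
  ∠AND = 41.37°

Step 12: From DA = 11, DN = 16.65, AN = 12.49, by the inverse law of cosines:
  cos(∠ADN) = (DA² + DN² - AN²) / (2·DA·DN)
  ∠ADN = 48.63°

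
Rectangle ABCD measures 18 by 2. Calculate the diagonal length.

Using the Pythagorean theorem:
d² = 18² + 2² = 324 + 4 = 328
d = sqrt(328) = 2*sqrt(82)

2*sqrt(82)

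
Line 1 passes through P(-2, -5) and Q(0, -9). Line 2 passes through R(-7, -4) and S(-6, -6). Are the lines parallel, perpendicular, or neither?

Slope of line 1: m1 = (-9 - -5)/(0 - -2) = -4/2 = -2
Slope of line 2: m2 = (-6 - -4)/(-6 - -7) = -2/1 = -2
m1 = m2, so the lines are parallel.

Parallel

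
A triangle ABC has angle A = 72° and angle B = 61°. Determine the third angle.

The interior angles sum to 180°: angle C = 180 - 72 - 61 = 47°.
The triangle is acute (angles 72°, 61°, 47°).

47 degrees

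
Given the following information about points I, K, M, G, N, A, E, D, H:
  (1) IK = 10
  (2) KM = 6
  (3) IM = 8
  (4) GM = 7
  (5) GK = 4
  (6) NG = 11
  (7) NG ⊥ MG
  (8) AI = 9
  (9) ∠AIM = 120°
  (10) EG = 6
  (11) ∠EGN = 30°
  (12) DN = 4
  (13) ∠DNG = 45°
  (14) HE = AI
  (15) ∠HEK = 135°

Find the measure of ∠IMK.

Step 1: By the inverse law of cosines on triangle IMK: cos(∠IMK) = (8² + 6² − 10²) / (2·8·6) = 0/96 = 0, so ∠IMK = 90°.

Therefore, the measure of angle ∠IMK = 90°.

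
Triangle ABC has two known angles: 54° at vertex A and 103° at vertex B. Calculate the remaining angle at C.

By the triangle angle sum property, the three interior angles of any triangle add up to 180°.
We know angle A = 54° and angle B = 103°, so their sum is 157°.
Therefore angle C = 180° - 157° = 23°.

23 degrees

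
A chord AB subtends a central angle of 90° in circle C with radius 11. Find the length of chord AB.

Chord length = 2r sin(θ/2)
= 2 × 11 × sin(90°/2)
= 2 × 11 × sin(45°)
= 11*sqrt(2)

11*sqrt(2)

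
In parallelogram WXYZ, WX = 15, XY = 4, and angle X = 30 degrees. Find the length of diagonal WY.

Law of cosines: d^2 = 15^2 + 4^2 - 2(15)(4)cos(30°) = 241 - 60*sqrt(3), so d = sqrt(241 - 60*sqrt(3)).

sqrt(241 - 60*sqrt(3))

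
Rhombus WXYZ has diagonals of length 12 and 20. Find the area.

Area of a rhombus = (d1 * d2) / 2
Area = (12 * 20) / 2
Area = 240 / 2
Area = 120

120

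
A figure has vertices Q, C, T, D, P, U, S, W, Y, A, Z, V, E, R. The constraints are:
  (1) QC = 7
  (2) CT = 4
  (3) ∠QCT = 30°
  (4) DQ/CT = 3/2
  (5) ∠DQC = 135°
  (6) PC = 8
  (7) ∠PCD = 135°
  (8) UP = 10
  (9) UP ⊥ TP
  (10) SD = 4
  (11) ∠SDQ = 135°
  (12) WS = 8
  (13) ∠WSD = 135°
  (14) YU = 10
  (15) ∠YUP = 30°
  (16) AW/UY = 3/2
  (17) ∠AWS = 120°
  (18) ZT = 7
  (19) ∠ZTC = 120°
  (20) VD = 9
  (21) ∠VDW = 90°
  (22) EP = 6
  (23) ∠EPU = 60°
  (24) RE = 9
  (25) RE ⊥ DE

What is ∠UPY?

Step 1: By the law of cosines on triangle PUY: PY² = 10² + 10² − 2·10·10·cos(30°) = 26.79, so PY ≈ 5.18.
Step 2: By the inverse law of cosines on triangle UPY: cos(∠UPY) = (10² + 5.18² − 10²) / (2·10·5.18) = 26.79/103.53 = 0.2588, so ∠UPY = 75°.

Therefore, the measure of angle ∠UPY = 75°.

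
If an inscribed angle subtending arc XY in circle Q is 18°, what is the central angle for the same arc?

Central angle = 2 × 18° = 36° (inscribed angle theorem).

36°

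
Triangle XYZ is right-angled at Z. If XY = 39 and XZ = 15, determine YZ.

Rearranging the Pythagorean theorem to solve for the unknown leg:
leg^2 = hypotenuse^2 - known_leg^2 = 1521 - 225 = 1296
leg = sqrt(1296) = 36.

36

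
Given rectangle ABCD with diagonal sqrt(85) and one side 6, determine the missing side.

b = sqrt(d^2 - a^2) = sqrt(85 - 36) = sqrt(49) = 7

7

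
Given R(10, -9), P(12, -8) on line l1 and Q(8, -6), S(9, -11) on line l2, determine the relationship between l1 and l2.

Slope of line 1: m1 = (-8 - -9)/(12 - 10) = 1/2 = 1/2
Slope of line 2: m2 = (-11 - -6)/(9 - 8) = -5/1 = -5
m1 != m2 (1/2 != -5), so not parallel.
m1 * m2 = (1/2) * (-5) = -5/2 != -1, so not perpendicular.
The lines are neither parallel nor perpendicular.

Neither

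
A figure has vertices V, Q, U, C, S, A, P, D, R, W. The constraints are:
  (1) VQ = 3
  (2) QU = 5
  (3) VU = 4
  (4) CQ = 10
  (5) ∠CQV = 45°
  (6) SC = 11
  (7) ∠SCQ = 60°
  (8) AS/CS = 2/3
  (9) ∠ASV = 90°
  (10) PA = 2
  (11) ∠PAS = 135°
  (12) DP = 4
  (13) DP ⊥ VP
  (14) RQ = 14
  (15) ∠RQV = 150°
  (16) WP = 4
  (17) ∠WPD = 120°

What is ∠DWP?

Step 1: By the law of cosines on triangle WPD: WD² = 4² + 4² − 2·4·4·cos(120°) = 48, so WD = 4·√3.
Step 2: By the inverse law of cosines on triangle DWP: cos(∠DWP) = ((4·√3)² + 4² − 4²) / (2·4·√3·4) = 48/55.43 = 0.866, so ∠DWP = 30°.

Therefore, the measure of angle ∠DWP = 30°.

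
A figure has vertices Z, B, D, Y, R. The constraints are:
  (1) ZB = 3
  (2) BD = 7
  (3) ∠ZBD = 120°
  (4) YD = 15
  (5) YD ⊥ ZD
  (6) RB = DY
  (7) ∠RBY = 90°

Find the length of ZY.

Step 1: By the law of cosines on triangle ZBD: ZD² = 3² + 7² − 2·3·7·cos(120°) = 79, so ZD = √79.
Step 2: By the law of cosines on triangle ZDY: ZY² = √79² + 15² − 2·√79·15·cos(90°) = 304, so ZY = 4·√19.

Therefore, the length of ZY = 4·√19.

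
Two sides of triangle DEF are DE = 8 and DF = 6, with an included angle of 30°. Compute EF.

When two sides and the included angle are known, the law of cosines gives the third side.
c^2 = a^2 + b^2 - 2ab cos(C) generalizes the Pythagorean theorem to non-right triangles.
Here: EF^2 = 64 + 36 - 96*(sqrt(3)/2) = 100 - 48*sqrt(3)
EF = 2*sqrt(25 - 12*sqrt(3))

2*sqrt(25 - 12*sqrt(3))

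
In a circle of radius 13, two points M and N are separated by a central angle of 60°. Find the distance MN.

Chord length = 2r sin(θ/2)
= 2 × 13 × sin(60°/2)
= 2 × 13 × sin(30°)
= 13

13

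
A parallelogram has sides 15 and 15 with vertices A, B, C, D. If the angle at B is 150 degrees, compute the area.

The area of a parallelogram equals the product of two adjacent sides times the sine of the included angle.
This is because the height equals 15 * sin(150°) = 15/2.
Area = 15 * 15/2 = 225/2

225/2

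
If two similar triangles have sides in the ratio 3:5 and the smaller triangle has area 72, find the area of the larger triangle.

For similar figures, the area ratio equals the square of the side ratio.
Side ratio (the smaller triangle to the larger triangle) = 3:5, so area ratio = 3^2:5^2 = 9:25.
If the area of the smaller triangle is 72, then the area of the larger triangle = 72 * (25/9) = 200.

200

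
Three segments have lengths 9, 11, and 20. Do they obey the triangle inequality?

Check the triangle inequality: 9 + 11 = 20 ≤ 20.
Since the sum of two sides does not exceed the third, no triangle can be formed.

No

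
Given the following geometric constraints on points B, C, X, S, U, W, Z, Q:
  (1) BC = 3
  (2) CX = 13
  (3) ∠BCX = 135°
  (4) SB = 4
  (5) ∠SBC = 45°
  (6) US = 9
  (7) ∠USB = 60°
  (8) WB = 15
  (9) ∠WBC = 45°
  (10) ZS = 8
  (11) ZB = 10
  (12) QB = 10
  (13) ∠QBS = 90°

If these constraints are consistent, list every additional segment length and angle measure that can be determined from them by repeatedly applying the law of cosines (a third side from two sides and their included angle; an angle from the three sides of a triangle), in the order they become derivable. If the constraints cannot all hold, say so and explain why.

The constraints are consistent. Derivable facts, in order:
After 1 step:
- BU = √61
- BX ≈ 15.27
- CS ≈ 2.83
- CW ≈ 13.05
- SQ = 2·√29
- ∠BSZ = 108.21°
- ∠BZS = 22.33°
- ∠SBZ = 49.46°
After 2 steps:
- ∠BCS = 86.53°
- ∠BCW = 125.65°
- ∠BQS = 21.8°
- ∠BSC = 48.47°
- ∠BSQ = 68.2°
- ∠BUS = 26.33°
- ∠BWC = 9.35°
- ∠BXC = 7.99°
- ∠CBX = 37.01°
- ∠SBU = 93.67°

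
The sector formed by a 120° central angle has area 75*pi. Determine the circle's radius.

r² = 360 × 75*pi / (π × 120) = 225, so r = 15.

15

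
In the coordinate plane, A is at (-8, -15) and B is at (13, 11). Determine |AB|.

d = sqrt((13 - -8)^2 + (11 - -15)^2)
d = sqrt(21^2 + 26^2)
d = sqrt(441 + 676)
d = sqrt(1117)

sqrt(1117)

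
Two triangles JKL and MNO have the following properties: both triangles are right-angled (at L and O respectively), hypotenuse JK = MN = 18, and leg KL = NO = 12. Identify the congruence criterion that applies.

Consider the given information: both triangles are right-angled (at L and O respectively), hypotenuse JK = MN = 18, and leg KL = NO = 12
This is not SAS or AAS: SAS requires two sides and the included angle between them. AAS requires two angles and a non-included side.
The correct criterion is HL. The hypotenuse and one leg of two right triangles are equal (Hypotenuse-Leg).

HL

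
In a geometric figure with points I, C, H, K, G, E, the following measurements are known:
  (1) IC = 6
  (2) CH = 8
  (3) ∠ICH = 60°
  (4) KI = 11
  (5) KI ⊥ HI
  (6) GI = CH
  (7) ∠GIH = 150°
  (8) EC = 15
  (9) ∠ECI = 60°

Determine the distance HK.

Step 1: By the law of cosines on triangle HCI: HI² = 8² + 6² − 2·8·6·cos(60°) = 52, so HI = 2·√13.
Step 2: By the law of cosines on triangle HIK: HK² = (2·√13)² + 11² − 2·2·√13·11·cos(90°) = 173, so HK = √173.

Therefore, the length of HK = √173.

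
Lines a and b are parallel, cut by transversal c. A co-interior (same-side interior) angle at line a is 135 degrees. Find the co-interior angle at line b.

Co-interior (same-side interior) angles are between the parallel lines on the same side of the transversal.
Unlike corresponding or alternate interior angles, they are supplementary rather than equal.
So the angle = 180 - 135 = 45 degrees.

45 degrees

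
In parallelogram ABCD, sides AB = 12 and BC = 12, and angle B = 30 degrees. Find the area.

Area = a * b * sin(theta)
Area = 12 * 12 * sin(30 degrees)
Area = 144 * 1/2
Area = 72

72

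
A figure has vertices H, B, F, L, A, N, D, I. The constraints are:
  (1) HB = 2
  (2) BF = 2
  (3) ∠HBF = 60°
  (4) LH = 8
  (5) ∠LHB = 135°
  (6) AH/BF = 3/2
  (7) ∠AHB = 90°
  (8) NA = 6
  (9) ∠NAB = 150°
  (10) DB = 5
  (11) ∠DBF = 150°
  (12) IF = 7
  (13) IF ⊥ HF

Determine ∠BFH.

Step 1: By the law of cosines on triangle FBH: FH² = 2² + 2² − 2·2·2·cos(60°) = 4, so FH = 2.
Step 2: By the inverse law of cosines on triangle BFH: cos(∠BFH) = (2² + 2² − 2²) / (2·2·2) = 4/8 = 0.5, so ∠BFH = 60°.

Therefore, the measure of angle ∠BFH = 60°.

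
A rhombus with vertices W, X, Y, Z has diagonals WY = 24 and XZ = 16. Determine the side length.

The diagonals of a rhombus bisect each other at right angles.
Half-diagonals: 24/2 = 12 and 16/2 = 8
side = sqrt(12^2 + 8^2)
side = sqrt(144 + 64)
side = sqrt(208) = 4*sqrt(13)

4*sqrt(13)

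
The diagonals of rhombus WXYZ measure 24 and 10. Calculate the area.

The diagonals of a rhombus divide it into four right triangles.
Each triangle has legs 24/ 2 = 12 and 10/2 = 5, so each has area (1/2)*12*5 = 30.
Four such triangles give total area = (d1 * d2) / 2 = 120.

120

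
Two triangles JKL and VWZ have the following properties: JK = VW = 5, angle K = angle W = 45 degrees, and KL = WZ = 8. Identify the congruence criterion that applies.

The given information matches SAS: Two pairs of corresponding sides and the included angle are equal (Side-Angle-Side).

SAS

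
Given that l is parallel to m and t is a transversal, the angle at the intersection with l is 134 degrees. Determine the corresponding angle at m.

Corresponding angles formed by parallel lines and a transversal are equal.
The given angle is 134 degrees.
The corresponding angle = 134 degrees.

134 degrees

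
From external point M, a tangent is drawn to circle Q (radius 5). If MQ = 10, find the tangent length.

The tangent, radius, and line from the external point to the center form a right triangle.
The right angle is where the tangent meets the radius.
By the Pythagorean theorem: tangent² + 5² = 10²
tangent² = 100 - 25 = 75
tangent = 5*sqrt(3)

5*sqrt(3)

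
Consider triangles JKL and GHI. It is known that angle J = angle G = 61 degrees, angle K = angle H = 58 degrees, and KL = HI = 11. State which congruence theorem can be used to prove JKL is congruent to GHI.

The given information matches AAS: Two pairs of corresponding angles and a non-included side are equal (Angle-Angle-Side).

AAS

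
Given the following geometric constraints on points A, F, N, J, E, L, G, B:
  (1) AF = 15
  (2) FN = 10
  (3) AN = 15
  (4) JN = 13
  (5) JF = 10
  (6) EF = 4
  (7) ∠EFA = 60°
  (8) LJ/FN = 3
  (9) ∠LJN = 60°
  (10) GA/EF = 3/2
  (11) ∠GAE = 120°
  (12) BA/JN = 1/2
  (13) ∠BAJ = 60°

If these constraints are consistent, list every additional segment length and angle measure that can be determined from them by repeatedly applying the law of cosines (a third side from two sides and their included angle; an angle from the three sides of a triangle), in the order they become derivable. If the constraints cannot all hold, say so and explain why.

The constraints are consistent. Derivable facts, in order:
After 1 step:
- AE = √181
- NL ≈ 26.06
- ∠AFN = 70.53°
- ∠ANF = 70.53°
- ∠FAN = 38.94°
- ∠FJN = 49.46°
- ∠FNJ = 49.46°
- ∠JFN = 81.08°
After 2 steps:
- EG ≈ 17.25
- ∠AEF = 105.08°
- ∠EAF = 14.92°
- ∠JLN = 25.6°
- ∠JNL = 94.4°
After 3 steps:
- ∠AEG = 17.53°
- ∠AGE = 42.47°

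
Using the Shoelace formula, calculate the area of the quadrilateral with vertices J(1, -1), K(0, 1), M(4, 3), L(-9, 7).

Shoelace: sum of cross terms = 54, Area = (1/2)|54| = 27

27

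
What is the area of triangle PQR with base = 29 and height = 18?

Area = (1/2)(29)(18) = 261

261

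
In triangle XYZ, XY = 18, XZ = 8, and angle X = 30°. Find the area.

Area = (1/2) * XY * XZ * sin(X)
Area = (1/2) * 18 * 8 * sin(30°)
Area = (1/2) * 18 * 8 * 1/2
Area = 36

36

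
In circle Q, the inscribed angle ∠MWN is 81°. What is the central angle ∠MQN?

Central angle = 2 × 81° = 162° (inscribed angle theorem).

162°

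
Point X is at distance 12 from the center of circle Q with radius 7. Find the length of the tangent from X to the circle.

Let T be the point of tangency. Then QT ⊥ XT (radius ⊥ tangent).
In right triangle QTX: QX² = QT² + XT²
12² = 7² + XT²
XT² = 95, XT = sqrt(95)

sqrt(95)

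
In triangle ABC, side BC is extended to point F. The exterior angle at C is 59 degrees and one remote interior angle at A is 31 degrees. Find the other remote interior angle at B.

The exterior angle theorem states that an exterior angle equals the sum of the two non-adjacent interior angles.
So 59 = 31 + angle B, which gives angle B = 59 - 31 = 28 degrees.

28 degrees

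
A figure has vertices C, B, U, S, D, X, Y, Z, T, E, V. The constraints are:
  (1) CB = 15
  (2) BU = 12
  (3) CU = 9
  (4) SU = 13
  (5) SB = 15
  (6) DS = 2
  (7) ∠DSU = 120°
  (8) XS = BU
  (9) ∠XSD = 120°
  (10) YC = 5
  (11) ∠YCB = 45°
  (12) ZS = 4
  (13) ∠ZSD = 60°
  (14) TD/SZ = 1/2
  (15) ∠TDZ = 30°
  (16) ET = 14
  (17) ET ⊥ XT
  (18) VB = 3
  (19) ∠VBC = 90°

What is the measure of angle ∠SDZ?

Step 1: By the law of cosines on triangle DSZ: DZ² = 2² + 4² − 2·2·4·cos(60°) = 12, so DZ = 2·√3.
Step 2: By the inverse law of cosines on triangle SDZ: cos(∠SDZ) = (2² + (2·√3)² − 4²) / (2·2·2·√3) = 0/13.86 = 0, so ∠SDZ = 90°.

Therefore, the measure of angle ∠SDZ = 90°.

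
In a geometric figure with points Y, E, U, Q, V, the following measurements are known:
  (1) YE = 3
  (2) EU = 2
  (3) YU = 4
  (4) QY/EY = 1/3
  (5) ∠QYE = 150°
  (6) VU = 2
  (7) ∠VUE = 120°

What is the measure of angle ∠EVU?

Step 1: By the law of cosines on triangle VUE: VE² = 2² + 2² − 2·2·2·cos(120°) = 12, so VE = 2·√3.
Step 2: By the inverse law of cosines on triangle EVU: cos(∠EVU) = ((2·√3)² + 2² − 2²) / (2·2·√3·2) = 12/13.86 = 0.866, so ∠EVU = 30°.

Therefore, the measure of angle ∠EVU = 30°.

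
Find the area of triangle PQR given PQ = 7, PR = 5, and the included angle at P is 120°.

Area = (1/2)(7)(5) sin(120°) = (1/2)(7)(5)(sqrt(3)/2) = 35*sqrt(3)/4

35*sqrt(3)/4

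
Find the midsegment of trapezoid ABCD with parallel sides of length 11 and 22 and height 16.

midsegment = (11 + 22) / 2 = 33 / 2 = 33/2

33/2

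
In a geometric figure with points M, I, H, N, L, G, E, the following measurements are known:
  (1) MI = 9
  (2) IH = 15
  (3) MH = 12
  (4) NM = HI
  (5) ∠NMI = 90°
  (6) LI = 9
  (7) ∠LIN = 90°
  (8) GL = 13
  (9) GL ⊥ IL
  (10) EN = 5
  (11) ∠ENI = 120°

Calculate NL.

From the given relations: NM = HI = 15.
Step 1: By the law of cosines on triangle NMI: NI² = 15² + 9² − 2·15·9·cos(90°) = 306, so NI = 3·√34.
Step 2: By the law of cosines on triangle NIL: NL² = (3·√34)² + 9² − 2·3·√34·9·cos(90°) = 387, so NL = 3·√43.

Therefore, the length of NL = 3·√43.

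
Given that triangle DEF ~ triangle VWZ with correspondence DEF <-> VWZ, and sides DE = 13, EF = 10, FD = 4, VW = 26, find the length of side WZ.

k = 26/13 = 2. WZ = 2 * 10 = 20.

20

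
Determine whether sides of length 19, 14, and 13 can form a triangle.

Yes.
The triangle inequality requires that the sum of any two sides exceeds the third.
Here 13 + 14 = 27 > 19, so the condition is met.

Yes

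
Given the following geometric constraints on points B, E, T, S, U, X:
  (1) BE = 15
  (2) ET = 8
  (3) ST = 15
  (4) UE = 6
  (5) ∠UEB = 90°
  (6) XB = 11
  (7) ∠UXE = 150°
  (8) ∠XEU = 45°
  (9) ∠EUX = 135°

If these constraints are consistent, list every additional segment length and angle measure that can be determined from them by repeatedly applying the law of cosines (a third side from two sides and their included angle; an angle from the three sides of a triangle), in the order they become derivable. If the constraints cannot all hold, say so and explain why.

These constraints are not satisfiable: (7), (8) and (9) are the three interior angles of triangle UXE, which must sum to 180°, but 150° + 45° + 135° = 330°. No planar figure meets all of them, so nothing further can be derived.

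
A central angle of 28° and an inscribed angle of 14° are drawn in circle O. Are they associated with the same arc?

By the inscribed angle theorem, if both angles subtend the same arc, the inscribed angle must be half the central angle.
Half of 28° = 14°, which equals the given inscribed angle of 14°.
Therefore, yes, they correspond to the same arc.

Yes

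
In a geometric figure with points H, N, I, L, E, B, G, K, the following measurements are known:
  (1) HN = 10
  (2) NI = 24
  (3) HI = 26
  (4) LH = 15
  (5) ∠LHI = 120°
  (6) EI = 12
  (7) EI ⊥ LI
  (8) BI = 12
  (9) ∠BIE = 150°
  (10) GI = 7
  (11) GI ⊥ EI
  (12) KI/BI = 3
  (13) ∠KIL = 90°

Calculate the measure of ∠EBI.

Step 1: By the law of cosines on triangle BIE: BE² = 12² + 12² − 2·12·12·cos(150°) = 537.42, so BE ≈ 23.18.
Step 2: By the inverse law of cosines on triangle EBI: cos(∠EBI) = (23.18² + 12² − 12²) / (2·23.18·12) = 537.42/556.37 = 0.9659, so ∠EBI = 15°.

Therefore, the measure of angle ∠EBI = 15°.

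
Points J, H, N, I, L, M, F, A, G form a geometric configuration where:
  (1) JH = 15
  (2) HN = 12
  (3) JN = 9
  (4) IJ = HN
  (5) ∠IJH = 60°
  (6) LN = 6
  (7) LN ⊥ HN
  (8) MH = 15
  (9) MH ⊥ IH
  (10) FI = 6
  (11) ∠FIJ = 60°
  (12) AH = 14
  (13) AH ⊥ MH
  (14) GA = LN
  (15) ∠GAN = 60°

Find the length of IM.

From the given relations: IJ = HN = 12.
Step 1: By the law of cosines on triangle HJI: HI² = 15² + 12² − 2·15·12·cos(60°) = 189, so HI = 3·√21.
Step 2: By the law of cosines on triangle IHM: IM² = (3·√21)² + 15² − 2·3·√21·15·cos(90°) = 414, so IM = 3·√46.

Therefore, the length of IM = 3·√46.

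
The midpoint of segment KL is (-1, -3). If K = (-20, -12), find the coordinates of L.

Using the midpoint formula: M = ((x1 + x2)/2, (y1 + y2)/2)
We know M = (-1, -3) and K = (-20, -12)
For x: -1 = (-20 + x2)/2, so x2 = 2*-1 - -20 = 18
For y: -3 = (-12 + y2)/2, so y2 = 2*-3 - -12 = 6
L = (18, 6)

(18, 6)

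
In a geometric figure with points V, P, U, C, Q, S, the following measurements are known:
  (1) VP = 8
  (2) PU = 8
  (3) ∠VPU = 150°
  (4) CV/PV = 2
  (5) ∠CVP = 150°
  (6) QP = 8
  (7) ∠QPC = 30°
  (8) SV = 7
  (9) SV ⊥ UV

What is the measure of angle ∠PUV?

Step 1: By the law of cosines on triangle UPV: UV² = 8² + 8² − 2·8·8·cos(150°) = 238.85, so UV ≈ 15.45.
Step 2: By the inverse law of cosines on triangle PUV: cos(∠PUV) = (8² + 15.45² − 8²) / (2·8·15.45) = 238.85/247.28 = 0.9659, so ∠PUV = 15°.

Therefore, the measure of angle ∠PUV = 15°.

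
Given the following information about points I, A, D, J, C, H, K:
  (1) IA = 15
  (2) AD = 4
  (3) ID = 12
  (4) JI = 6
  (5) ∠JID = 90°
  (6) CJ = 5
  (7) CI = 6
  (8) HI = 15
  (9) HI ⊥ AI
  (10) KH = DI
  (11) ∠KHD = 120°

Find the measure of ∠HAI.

Step 1: By the law of cosines on triangle AIH: AH² = 15² + 15² − 2·15·15·cos(90°) = 450, so AH = 15·√2.
Step 2: By the inverse law of cosines on triangle HAI: cos(∠HAI) = ((15·√2)² + 15² − 15²) / (2·15·√2·15) = 450/636.4 = 0.7071, so ∠HAI = 45°.

Therefore, the measure of angle ∠HAI = 45°.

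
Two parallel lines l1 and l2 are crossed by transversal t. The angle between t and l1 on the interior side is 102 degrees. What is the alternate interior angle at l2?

Alternate interior angles lie on opposite sides of the transversal, between the parallel lines.
By the alternate interior angle theorem, they are equal: 102 degrees.

102 degrees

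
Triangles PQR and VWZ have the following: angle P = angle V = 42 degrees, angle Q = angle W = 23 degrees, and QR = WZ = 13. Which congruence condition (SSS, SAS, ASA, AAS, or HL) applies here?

The given information provides:
angle P = angle V = 42 degrees, angle Q = angle W = 23 degrees, and QR = WZ = 13
This matches the AAS congruence theorem.
Two pairs of corresponding angles and a non-included side are equal (Angle-Angle-Side).

AAS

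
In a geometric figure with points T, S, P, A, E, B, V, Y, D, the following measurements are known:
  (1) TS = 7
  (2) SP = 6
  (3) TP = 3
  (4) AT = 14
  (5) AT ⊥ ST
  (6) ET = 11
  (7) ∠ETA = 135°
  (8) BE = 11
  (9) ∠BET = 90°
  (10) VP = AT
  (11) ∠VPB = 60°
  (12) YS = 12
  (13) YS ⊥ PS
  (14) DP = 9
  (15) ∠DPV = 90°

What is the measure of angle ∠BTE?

Step 1: By the law of cosines on triangle TEB: TB² = 11² + 11² − 2·11·11·cos(90°) = 242, so TB = 11·√2.
Step 2: By the inverse law of cosines on triangle BTE: cos(∠BTE) = ((11·√2)² + 11² − 11²) / (2·11·√2·11) = 242/342.24 = 0.7071, so ∠BTE = 45°.

Therefore, the measure of angle ∠BTE = 45°.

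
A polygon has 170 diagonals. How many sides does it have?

Using d = n(n - 3)/2, we solve 170 = n(n - 3)/2.
So n(n - 3) = 340.
Testing n = 20: 20 * 17 = 340 = 340. Correct.
The polygon has 20 sides.

20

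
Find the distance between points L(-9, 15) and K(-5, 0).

d = sqrt((-5 - -9)^2 + (0 - 15)^2)
d = sqrt(4^2 + -15^2)
d = sqrt(16 + 225)
d = sqrt(241)

sqrt(241)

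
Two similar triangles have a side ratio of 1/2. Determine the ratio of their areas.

Area scales with the square of linear dimensions. If every length is multiplied by 1/2, then the area is multiplied by (1/2)^2 = 1/4.
The area ratio is 1:4.

1:4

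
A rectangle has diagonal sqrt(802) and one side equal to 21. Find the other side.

Using the Pythagorean theorem: d^2 = a^2 + b^2
b^2 = d^2 - a^2
b^2 = 802 - 441
b^2 = 361
b = sqrt(361) = 19

19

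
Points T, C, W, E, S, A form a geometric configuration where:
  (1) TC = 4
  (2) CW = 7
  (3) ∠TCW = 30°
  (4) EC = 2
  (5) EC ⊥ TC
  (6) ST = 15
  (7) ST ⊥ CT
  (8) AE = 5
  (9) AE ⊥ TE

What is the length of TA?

Step 1: By the law of cosines on triangle ECT: ET² = 2² + 4² − 2·2·4·cos(90°) = 20, so ET = 2·√5.
Step 2: By the law of cosines on triangle TEA: TA² = (2·√5)² + 5² − 2·2·√5·5·cos(90°) = 45, so TA = 3·√5.

Therefore, the length of TA = 3·√5.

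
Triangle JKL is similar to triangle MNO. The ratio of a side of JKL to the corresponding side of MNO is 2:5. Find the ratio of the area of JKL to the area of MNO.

Area scales with the square of linear dimensions. If every length is multiplied by 2/5, then the area is multiplied by (2/5)^2 = 4/25.
The area ratio is 4:25.

4:25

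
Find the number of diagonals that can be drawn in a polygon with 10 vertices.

Each of the 10 vertices connects to 7 non-adjacent vertices via diagonals.
Total connections = 10 × 7 = 70, but each diagonal is counted twice.
Number of diagonals = 70 / 2 = 35.

35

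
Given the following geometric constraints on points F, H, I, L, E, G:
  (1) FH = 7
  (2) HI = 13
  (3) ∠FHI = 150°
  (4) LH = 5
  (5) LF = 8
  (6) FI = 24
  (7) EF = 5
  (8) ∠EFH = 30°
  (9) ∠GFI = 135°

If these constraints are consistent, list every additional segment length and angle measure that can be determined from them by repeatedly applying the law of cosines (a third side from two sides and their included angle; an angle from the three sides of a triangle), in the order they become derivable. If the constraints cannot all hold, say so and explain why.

These constraints are not satisfiable: by the triangle inequality in triangle HFI, (1) FH = 7 and (2) HI = 13 force FI ≤ 7 + 13 = 20, but (6) says FI = 24. No planar figure meets all of them, so nothing further can be derived.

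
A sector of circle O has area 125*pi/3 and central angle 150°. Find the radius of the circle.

r² = 360 × 125*pi/3 / (π × 150) = 100, so r = 10.

10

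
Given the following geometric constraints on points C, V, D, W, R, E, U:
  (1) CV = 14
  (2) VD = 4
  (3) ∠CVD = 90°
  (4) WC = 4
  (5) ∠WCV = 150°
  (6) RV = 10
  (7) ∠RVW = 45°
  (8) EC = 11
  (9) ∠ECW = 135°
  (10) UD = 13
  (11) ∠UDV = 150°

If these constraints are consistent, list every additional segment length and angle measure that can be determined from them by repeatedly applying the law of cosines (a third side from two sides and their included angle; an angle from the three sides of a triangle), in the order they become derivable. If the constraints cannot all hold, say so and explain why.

The constraints are consistent. Derivable facts, in order:
After 1 step:
- CD = 2·√53
- VU ≈ 16.59
- VW ≈ 17.58
- WE ≈ 14.11
After 2 steps:
- WR ≈ 12.66
- ∠CDV = 74.05°
- ∠CEW = 11.56°
- ∠CVW = 6.53°
- ∠CWE = 33.44°
- ∠CWV = 23.47°
- ∠DCV = 15.95°
- ∠DUV = 6.93°
- ∠DVU = 23.07°
After 3 steps:
- ∠RWV = 33.94°
- ∠VRW = 101.06°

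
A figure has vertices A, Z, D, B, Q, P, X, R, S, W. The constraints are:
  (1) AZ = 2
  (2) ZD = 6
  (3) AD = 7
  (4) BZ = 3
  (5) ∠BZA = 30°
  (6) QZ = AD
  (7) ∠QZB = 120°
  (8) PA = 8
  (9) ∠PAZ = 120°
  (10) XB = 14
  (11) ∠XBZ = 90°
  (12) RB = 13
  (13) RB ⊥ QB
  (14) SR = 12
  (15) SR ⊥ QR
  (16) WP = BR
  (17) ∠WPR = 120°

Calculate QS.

From the given relations: QZ = AD = 7.
Step 1: By the law of cosines on triangle BZQ: BQ² = 3² + 7² − 2·3·7·cos(120°) = 79, so BQ = √79.
Step 2: By the law of cosines on triangle QBR: QR² = √79² + 13² − 2·√79·13·cos(90°) = 248, so QR = 2·√62.
Step 3: By the law of cosines on triangle QRS: QS² = (2·√62)² + 12² − 2·2·√62·12·cos(90°) = 392, so QS = 14·√2.

Therefore, the length of QS = 14·√2.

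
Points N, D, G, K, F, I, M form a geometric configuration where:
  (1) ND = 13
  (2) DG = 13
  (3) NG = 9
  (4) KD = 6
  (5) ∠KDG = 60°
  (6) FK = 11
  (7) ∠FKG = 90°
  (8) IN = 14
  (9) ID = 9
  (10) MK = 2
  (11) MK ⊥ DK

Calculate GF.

Step 1: By the law of cosines on triangle GDK: GK² = 13² + 6² − 2·13·6·cos(60°) = 127, so GK = √127.
Step 2: By the law of cosines on triangle GKF: GF² = √127² + 11² − 2·√127·11·cos(90°) = 248, so GF = 2·√62.

Therefore, the length of GF = 2·√62.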